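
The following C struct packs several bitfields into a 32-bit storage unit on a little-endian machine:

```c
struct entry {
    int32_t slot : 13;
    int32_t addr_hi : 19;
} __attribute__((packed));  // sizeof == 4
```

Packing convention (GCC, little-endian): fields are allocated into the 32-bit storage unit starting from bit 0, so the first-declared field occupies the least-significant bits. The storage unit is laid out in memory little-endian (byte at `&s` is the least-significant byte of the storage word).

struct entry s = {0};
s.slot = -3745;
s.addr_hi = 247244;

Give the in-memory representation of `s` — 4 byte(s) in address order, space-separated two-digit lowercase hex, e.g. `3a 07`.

5f 91 b9 78

[0+:13] slot=-3745 & 0x1fff = 0x115f; word=0x0000115f
[13+:19] addr_hi=247244 & 0x7ffff = 0x3c5cc; word=0x78b9915f
word = 0x78b9915f → little-endian bytes:
  [0]=0x5f  [1]=0x91  [2]=0xb9  [3]=0x78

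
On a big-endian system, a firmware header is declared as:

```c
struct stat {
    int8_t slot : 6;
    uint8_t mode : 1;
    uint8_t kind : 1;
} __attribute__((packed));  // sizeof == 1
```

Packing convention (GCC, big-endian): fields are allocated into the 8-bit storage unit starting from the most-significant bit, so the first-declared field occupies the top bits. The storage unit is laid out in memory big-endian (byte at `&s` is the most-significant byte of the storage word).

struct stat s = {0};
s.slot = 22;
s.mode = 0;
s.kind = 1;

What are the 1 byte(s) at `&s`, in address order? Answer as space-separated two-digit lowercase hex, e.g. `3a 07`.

slot:6 = 22 → 0x16 << 2 → word 0x58
mode:1 = 0 → 0x0 << 1 → word 0x58
kind:1 = 1 → 0x1 << 0 → word 0x59
word = 0x59 → big-endian bytes:
  [0]=0x59

59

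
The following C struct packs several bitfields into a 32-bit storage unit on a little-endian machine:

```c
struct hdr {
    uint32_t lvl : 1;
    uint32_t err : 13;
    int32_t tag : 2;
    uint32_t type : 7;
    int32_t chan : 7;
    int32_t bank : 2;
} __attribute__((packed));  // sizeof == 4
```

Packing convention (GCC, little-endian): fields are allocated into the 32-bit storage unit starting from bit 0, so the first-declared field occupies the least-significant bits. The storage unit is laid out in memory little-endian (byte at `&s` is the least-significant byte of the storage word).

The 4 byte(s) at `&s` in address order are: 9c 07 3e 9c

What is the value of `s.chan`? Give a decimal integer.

56

[0]=0x9c [1]=0x07 [2]=0x3e [3]=0x9c (little-endian) → word 0x9c3e079c
lvl [0+:1] = (word>>0) & 0x1 = 0
err [1+:13] = (word>>1) & 0x1fff = 974
tag [14+:2] = (word>>14) & 0x3 = 0
type [16+:7] = (word>>16) & 0x7f = 62
chan [23+:7] = (word>>23) & 0x7f = 56  ←
bank [30+:2] = (word>>30) & 0x3 = 2
chan signed 7b, MSB=0: value = 56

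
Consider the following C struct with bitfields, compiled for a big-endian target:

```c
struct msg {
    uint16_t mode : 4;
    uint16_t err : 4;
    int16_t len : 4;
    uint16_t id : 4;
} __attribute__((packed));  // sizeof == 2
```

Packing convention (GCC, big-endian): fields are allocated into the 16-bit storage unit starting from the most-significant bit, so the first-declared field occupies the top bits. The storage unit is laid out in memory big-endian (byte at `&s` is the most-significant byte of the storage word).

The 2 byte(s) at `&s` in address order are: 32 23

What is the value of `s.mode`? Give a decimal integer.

3

[0]=0x32 [1]=0x23 (big-endian) → word 0x3223
mode:4 @ bit 12 → (0x3223>>12)&0xf = 0x3  ←
err:4 @ bit 8 → (0x3223>>8)&0xf = 0x2
len:4 @ bit 4 → (0x3223>>4)&0xf = 0x2
id:4 @ bit 0 → (0x3223>>0)&0xf = 0x3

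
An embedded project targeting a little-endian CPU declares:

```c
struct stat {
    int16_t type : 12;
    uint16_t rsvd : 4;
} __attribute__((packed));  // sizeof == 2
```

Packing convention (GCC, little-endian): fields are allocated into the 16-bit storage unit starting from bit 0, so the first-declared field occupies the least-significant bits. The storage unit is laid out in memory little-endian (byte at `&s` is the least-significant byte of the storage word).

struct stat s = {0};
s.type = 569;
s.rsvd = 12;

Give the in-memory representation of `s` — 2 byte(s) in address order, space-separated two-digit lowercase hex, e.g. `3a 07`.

type (12b) val=569 bits=0x239 at bit 0: 0x0239
rsvd (4b) val=12 bits=0xc at bit 12: 0xc239
word = 0xc239 → little-endian bytes:
  [0]=0x39  [1]=0xc2

39 c2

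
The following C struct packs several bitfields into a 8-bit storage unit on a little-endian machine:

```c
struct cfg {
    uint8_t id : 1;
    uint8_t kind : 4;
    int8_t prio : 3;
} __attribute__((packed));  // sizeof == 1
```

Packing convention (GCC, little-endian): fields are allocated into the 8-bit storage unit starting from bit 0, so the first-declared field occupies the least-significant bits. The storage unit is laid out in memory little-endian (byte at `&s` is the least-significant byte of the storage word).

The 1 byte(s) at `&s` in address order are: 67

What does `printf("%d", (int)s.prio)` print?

[0]=0x67 (little-endian) → word 0x67
id [0+:1] = (word>>0) & 0x1 = 1
kind [1+:4] = (word>>1) & 0xf = 3
prio [5+:3] = (word>>5) & 0x7 = 3  ←
prio signed 3b, MSB=0: value = 3

3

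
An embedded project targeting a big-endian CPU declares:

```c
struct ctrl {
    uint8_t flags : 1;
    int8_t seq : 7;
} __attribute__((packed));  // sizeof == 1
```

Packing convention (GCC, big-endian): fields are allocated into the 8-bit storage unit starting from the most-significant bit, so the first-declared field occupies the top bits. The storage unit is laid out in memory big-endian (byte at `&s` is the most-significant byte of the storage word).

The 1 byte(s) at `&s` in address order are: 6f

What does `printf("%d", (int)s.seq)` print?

-17

[0]=0x6f (big-endian) → word 0x6f
flags:1 @ bit 7 → (0x6f>>7)&0x1 = 0x0
seq:7 @ bit 0 → (0x6f>>0)&0x7f = 0x6f  ←
seq signed 7b, MSB=1: 111 - 128 = -17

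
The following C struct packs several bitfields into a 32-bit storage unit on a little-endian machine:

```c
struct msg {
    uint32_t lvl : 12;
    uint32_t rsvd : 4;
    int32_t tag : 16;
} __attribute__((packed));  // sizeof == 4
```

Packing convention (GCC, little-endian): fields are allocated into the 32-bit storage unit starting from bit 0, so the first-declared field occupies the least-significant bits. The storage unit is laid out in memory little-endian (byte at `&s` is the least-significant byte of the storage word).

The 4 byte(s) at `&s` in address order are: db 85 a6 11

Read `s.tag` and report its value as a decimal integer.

[0]=0xdb [1]=0x85 [2]=0xa6 [3]=0x11 (little-endian) → word 0x11a685db
lvl [0+:12] = (word>>0) & 0xfff = 1499
rsvd [12+:4] = (word>>12) & 0xf = 8
tag [16+:16] = (word>>16) & 0xffff = 4518  ←
tag signed 16b, MSB=0: value = 4518

4518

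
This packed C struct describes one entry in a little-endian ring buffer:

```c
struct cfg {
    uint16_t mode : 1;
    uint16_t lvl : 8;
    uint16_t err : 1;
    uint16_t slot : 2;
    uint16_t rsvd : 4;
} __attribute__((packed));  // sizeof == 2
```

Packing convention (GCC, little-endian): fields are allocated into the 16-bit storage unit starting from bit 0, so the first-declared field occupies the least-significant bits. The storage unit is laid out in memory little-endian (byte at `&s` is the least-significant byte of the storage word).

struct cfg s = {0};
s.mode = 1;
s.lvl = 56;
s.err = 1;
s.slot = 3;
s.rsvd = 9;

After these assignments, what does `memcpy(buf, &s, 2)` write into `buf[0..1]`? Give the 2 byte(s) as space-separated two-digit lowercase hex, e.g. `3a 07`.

71 9e

[0+:1] mode=1 & 0x1 = 0x1; word=0x0001
[1+:8] lvl=56 & 0xff = 0x38; word=0x0071
[9+:1] err=1 & 0x1 = 0x1; word=0x0271
[10+:2] slot=3 & 0x3 = 0x3; word=0x0e71
[12+:4] rsvd=9 & 0xf = 0x9; word=0x9e71
word = 0x9e71 → little-endian bytes:
  [0]=0x71  [1]=0x9e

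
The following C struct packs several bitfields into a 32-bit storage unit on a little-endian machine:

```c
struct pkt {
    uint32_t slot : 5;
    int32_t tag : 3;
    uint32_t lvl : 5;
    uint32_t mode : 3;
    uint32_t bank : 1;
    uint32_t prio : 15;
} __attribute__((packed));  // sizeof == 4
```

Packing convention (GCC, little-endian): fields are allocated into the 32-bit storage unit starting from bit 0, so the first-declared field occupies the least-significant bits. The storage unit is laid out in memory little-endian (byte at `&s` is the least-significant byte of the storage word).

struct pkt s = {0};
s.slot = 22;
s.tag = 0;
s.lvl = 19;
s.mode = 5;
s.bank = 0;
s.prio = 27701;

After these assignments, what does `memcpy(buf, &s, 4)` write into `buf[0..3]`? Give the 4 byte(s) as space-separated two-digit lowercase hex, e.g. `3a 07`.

16 b3 6a d8

slot (5b) val=22 bits=0x16 at bit 0: 0x00000016
tag (3b) val=0 bits=0x0 at bit 5: 0x00000016
lvl (5b) val=19 bits=0x13 at bit 8: 0x00001316
mode (3b) val=5 bits=0x5 at bit 13: 0x0000b316
bank (1b) val=0 bits=0x0 at bit 16: 0x0000b316
prio (15b) val=27701 bits=0x6c35 at bit 17: 0xd86ab316
word = 0xd86ab316 → little-endian bytes:
  [0]=0x16  [1]=0xb3  [2]=0x6a  [3]=0xd8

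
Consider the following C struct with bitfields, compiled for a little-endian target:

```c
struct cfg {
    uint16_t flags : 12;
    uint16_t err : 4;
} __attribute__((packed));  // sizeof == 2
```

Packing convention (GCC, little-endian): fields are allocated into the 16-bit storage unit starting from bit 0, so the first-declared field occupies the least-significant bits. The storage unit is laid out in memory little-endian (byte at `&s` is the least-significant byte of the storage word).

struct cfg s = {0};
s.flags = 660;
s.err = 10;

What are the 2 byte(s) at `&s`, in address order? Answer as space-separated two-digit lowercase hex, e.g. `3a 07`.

94 a2

flags:12 = 660 → 0x294 << 0 → word 0x0294
err:4 = 10 → 0xa << 12 → word 0xa294
word = 0xa294 → little-endian bytes:
  [0]=0x94  [1]=0xa2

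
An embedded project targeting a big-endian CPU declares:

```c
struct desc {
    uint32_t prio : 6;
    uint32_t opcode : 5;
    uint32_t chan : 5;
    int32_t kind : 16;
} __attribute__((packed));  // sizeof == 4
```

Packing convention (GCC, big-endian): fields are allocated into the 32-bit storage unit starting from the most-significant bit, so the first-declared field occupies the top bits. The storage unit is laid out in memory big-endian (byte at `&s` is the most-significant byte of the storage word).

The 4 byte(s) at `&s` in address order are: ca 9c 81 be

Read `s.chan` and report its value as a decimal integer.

28

[0]=0xca [1]=0x9c [2]=0x81 [3]=0xbe (big-endian) → word 0xca9c81be
prio [26+:6] = (word>>26) & 0x3f = 50
opcode [21+:5] = (word>>21) & 0x1f = 20
chan [16+:5] = (word>>16) & 0x1f = 28  ←
kind [0+:16] = (word>>0) & 0xffff = 33214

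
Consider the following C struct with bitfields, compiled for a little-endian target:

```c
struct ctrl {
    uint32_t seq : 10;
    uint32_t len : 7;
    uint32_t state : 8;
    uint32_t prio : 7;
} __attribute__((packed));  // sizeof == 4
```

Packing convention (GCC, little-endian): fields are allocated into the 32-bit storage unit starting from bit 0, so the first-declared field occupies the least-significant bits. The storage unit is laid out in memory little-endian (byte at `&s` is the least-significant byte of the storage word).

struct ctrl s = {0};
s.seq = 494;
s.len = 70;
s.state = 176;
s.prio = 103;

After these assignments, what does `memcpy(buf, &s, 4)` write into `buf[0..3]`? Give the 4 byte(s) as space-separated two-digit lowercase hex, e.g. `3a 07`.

[0+:10] seq=494 & 0x3ff = 0x1ee; word=0x000001ee
[10+:7] len=70 & 0x7f = 0x46; word=0x000119ee
[17+:8] state=176 & 0xff = 0xb0; word=0x016119ee
[25+:7] prio=103 & 0x7f = 0x67; word=0xcf6119ee
word = 0xcf6119ee → little-endian bytes:
  [0]=0xee  [1]=0x19  [2]=0x61  [3]=0xcf

ee 19 61 cf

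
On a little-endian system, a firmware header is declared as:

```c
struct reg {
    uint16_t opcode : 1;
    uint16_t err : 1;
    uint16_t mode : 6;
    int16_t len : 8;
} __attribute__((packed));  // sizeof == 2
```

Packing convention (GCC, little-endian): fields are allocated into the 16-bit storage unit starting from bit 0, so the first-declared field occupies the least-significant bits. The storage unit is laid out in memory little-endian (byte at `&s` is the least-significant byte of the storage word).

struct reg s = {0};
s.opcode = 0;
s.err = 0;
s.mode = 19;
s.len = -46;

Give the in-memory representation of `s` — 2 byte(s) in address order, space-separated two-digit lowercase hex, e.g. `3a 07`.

4c d2

opcode:1 = 0 → 0x0 << 0 → word 0x0000
err:1 = 0 → 0x0 << 1 → word 0x0000
mode:6 = 19 → 0x13 << 2 → word 0x004c
len:8 = -46 → 0xd2 << 8 → word 0xd24c
word = 0xd24c → little-endian bytes:
  [0]=0x4c  [1]=0xd2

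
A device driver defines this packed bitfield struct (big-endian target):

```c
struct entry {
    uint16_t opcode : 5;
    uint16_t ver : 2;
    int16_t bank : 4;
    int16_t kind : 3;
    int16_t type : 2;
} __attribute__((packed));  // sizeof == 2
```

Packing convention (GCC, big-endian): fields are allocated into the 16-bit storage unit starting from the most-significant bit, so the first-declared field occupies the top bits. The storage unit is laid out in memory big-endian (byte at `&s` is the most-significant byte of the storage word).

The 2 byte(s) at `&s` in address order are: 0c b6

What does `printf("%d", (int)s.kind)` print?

[0]=0x0c [1]=0xb6 (big-endian) → word 0x0cb6
opcode:5 @ bit 11 → (0x0cb6>>11)&0x1f = 0x1
ver:2 @ bit 9 → (0x0cb6>>9)&0x3 = 0x2
bank:4 @ bit 5 → (0x0cb6>>5)&0xf = 0x5
kind:3 @ bit 2 → (0x0cb6>>2)&0x7 = 0x5  ←
type:2 @ bit 0 → (0x0cb6>>0)&0x3 = 0x2
kind signed 3b, MSB=1: 5 - 8 = -3

-3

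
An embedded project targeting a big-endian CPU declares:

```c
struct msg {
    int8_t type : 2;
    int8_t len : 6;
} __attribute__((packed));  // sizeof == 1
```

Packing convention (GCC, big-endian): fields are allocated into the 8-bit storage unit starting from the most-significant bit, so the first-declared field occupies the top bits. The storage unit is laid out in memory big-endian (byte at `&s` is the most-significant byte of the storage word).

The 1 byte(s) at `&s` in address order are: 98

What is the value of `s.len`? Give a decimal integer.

24

[0]=0x98 (big-endian) → word 0x98
type [6+:2] = (word>>6) & 0x3 = 2
len [0+:6] = (word>>0) & 0x3f = 24  ←
len signed 6b, MSB=0: value = 24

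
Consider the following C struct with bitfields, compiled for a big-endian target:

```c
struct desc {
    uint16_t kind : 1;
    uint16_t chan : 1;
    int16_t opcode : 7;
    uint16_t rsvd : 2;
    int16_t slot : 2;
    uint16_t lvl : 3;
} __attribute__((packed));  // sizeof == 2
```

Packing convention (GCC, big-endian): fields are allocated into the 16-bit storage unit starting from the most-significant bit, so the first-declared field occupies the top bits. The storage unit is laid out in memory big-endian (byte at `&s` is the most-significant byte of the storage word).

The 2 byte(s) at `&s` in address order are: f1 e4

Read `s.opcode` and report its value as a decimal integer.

[0]=0xf1 [1]=0xe4 (big-endian) → word 0xf1e4
kind:1 @ bit 15 → (0xf1e4>>15)&0x1 = 0x1
chan:1 @ bit 14 → (0xf1e4>>14)&0x1 = 0x1
opcode:7 @ bit 7 → (0xf1e4>>7)&0x7f = 0x63  ←
rsvd:2 @ bit 5 → (0xf1e4>>5)&0x3 = 0x3
slot:2 @ bit 3 → (0xf1e4>>3)&0x3 = 0x0
lvl:3 @ bit 0 → (0xf1e4>>0)&0x7 = 0x4
opcode signed 7b, MSB=1: 99 - 128 = -29

-29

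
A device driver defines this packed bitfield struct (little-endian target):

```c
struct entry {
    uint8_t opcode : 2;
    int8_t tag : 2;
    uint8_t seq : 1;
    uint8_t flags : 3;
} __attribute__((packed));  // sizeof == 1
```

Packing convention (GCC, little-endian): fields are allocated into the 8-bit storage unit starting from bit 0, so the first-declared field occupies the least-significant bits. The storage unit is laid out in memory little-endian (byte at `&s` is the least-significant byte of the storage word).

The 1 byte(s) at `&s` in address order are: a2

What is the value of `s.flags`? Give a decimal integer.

[0]=0xa2 (little-endian) → word 0xa2
opcode:2 @ bit 0 → (0xa2>>0)&0x3 = 0x2
tag:2 @ bit 2 → (0xa2>>2)&0x3 = 0x0
seq:1 @ bit 4 → (0xa2>>4)&0x1 = 0x0
flags:3 @ bit 5 → (0xa2>>5)&0x7 = 0x5  ←

5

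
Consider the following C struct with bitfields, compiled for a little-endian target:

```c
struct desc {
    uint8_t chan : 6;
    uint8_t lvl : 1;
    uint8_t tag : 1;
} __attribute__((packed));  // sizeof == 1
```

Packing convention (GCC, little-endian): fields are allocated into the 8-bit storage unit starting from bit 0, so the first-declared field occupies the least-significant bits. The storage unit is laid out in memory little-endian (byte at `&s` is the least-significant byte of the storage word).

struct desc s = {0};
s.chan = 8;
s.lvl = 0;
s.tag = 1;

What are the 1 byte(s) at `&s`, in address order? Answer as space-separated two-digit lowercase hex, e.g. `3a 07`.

88

chan:6 = 8 → 0x8 << 0 → word 0x08
lvl:1 = 0 → 0x0 << 6 → word 0x08
tag:1 = 1 → 0x1 << 7 → word 0x88
word = 0x88 → little-endian bytes:
  [0]=0x88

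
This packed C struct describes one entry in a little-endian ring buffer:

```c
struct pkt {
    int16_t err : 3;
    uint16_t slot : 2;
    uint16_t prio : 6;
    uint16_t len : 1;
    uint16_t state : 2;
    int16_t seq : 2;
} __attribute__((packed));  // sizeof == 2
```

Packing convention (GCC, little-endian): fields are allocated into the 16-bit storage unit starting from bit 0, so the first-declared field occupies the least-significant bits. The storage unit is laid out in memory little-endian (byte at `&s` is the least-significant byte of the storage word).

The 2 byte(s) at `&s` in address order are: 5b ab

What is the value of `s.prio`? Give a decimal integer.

26

[0]=0x5b [1]=0xab (little-endian) → word 0xab5b
err [0+:3] = (word>>0) & 0x7 = 3
slot [3+:2] = (word>>3) & 0x3 = 3
prio [5+:6] = (word>>5) & 0x3f = 26  ←
len [11+:1] = (word>>11) & 0x1 = 1
state [12+:2] = (word>>12) & 0x3 = 2
seq [14+:2] = (word>>14) & 0x3 = 2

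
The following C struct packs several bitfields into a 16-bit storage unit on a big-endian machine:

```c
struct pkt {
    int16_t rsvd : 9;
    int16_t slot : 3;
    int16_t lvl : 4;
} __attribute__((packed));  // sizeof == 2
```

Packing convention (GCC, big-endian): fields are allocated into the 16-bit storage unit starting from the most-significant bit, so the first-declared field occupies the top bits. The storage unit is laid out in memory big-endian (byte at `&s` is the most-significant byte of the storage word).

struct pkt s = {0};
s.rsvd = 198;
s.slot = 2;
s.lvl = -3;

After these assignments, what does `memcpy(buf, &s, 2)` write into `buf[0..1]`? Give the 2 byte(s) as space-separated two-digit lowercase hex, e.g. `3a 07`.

63 2d

[7+:9] rsvd=198 & 0x1ff = 0xc6; word=0x6300
[4+:3] slot=2 & 0x7 = 0x2; word=0x6320
[0+:4] lvl=-3 & 0xf = 0xd; word=0x632d
word = 0x632d → big-endian bytes:
  [0]=0x63  [1]=0x2d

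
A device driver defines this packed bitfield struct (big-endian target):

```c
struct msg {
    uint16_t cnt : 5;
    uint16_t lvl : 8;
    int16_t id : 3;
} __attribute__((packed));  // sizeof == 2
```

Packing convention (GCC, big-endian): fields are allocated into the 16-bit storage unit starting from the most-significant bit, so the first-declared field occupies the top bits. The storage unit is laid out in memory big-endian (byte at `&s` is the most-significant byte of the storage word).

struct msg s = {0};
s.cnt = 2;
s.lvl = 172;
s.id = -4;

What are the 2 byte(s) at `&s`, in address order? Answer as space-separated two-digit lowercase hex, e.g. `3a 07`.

cnt:5 = 2 → 0x2 << 11 → word 0x1000
lvl:8 = 172 → 0xac << 3 → word 0x1560
id:3 = -4 → 0x4 << 0 → word 0x1564
word = 0x1564 → big-endian bytes:
  [0]=0x15  [1]=0x64

15 64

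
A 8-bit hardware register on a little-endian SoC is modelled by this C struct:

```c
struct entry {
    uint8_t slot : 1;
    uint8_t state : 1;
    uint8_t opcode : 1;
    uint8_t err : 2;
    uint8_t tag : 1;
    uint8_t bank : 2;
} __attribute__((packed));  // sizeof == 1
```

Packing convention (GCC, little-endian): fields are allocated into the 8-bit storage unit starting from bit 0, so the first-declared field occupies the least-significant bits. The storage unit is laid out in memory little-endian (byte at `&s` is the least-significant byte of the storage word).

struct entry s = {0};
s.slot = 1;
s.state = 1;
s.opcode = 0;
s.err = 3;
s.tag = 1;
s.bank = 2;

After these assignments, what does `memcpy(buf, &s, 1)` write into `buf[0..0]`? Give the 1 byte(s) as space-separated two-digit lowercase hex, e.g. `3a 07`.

bb

slot:1 = 1 → 0x1 << 0 → word 0x01
state:1 = 1 → 0x1 << 1 → word 0x03
opcode:1 = 0 → 0x0 << 2 → word 0x03
err:2 = 3 → 0x3 << 3 → word 0x1b
tag:1 = 1 → 0x1 << 5 → word 0x3b
bank:2 = 2 → 0x2 << 6 → word 0xbb
word = 0xbb → little-endian bytes:
  [0]=0xbb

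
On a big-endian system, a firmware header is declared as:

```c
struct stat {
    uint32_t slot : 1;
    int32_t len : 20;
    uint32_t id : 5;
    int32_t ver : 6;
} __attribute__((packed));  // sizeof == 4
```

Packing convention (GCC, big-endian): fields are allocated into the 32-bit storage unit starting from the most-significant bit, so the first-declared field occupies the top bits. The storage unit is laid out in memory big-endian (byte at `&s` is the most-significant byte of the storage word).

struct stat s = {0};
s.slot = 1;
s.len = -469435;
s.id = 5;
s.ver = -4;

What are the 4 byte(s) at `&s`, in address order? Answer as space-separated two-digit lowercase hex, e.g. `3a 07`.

[31+:1] slot=1 & 0x1 = 0x1; word=0x80000000
[11+:20] len=-469435 & 0xfffff = 0x8d645; word=0xc6b22800
[6+:5] id=5 & 0x1f = 0x5; word=0xc6b22940
[0+:6] ver=-4 & 0x3f = 0x3c; word=0xc6b2297c
word = 0xc6b2297c → big-endian bytes:
  [0]=0xc6  [1]=0xb2  [2]=0x29  [3]=0x7c

c6 b2 29 7c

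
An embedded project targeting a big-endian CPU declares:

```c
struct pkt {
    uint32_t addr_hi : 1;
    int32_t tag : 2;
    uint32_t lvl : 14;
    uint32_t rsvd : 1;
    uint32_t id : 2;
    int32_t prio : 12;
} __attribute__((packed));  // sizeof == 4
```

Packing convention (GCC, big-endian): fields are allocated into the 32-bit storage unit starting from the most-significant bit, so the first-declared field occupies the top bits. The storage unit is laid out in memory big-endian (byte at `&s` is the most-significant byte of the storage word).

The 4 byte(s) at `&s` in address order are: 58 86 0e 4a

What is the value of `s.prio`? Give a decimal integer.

[0]=0x58 [1]=0x86 [2]=0x0e [3]=0x4a (big-endian) → word 0x58860e4a
addr_hi [31+:1] = (word>>31) & 0x1 = 0
tag [29+:2] = (word>>29) & 0x3 = 2
lvl [15+:14] = (word>>15) & 0x3fff = 12556
rsvd [14+:1] = (word>>14) & 0x1 = 0
id [12+:2] = (word>>12) & 0x3 = 0
prio [0+:12] = (word>>0) & 0xfff = 3658  ←
prio signed 12b, MSB=1: 3658 - 4096 = -438

-438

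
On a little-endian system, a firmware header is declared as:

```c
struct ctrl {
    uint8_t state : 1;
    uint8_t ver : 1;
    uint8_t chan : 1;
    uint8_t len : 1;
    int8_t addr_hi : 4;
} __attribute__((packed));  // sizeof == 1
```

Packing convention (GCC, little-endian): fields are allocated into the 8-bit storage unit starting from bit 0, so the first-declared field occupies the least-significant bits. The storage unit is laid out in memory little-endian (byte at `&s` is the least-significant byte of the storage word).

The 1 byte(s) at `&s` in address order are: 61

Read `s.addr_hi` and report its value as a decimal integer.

[0]=0x61 (little-endian) → word 0x61
state:1 @ bit 0 → (0x61>>0)&0x1 = 0x1
ver:1 @ bit 1 → (0x61>>1)&0x1 = 0x0
chan:1 @ bit 2 → (0x61>>2)&0x1 = 0x0
len:1 @ bit 3 → (0x61>>3)&0x1 = 0x0
addr_hi:4 @ bit 4 → (0x61>>4)&0xf = 0x6  ←
addr_hi signed 4b, MSB=0: value = 6

6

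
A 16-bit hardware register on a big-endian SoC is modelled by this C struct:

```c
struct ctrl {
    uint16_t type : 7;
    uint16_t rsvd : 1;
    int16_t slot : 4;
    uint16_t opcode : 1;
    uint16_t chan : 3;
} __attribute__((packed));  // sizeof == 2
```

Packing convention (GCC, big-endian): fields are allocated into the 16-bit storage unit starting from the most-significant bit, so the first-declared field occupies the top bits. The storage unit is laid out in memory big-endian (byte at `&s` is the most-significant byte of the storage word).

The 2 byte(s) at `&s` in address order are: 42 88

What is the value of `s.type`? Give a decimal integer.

33

[0]=0x42 [1]=0x88 (big-endian) → word 0x4288
type [9+:7] = (word>>9) & 0x7f = 33  ←
rsvd [8+:1] = (word>>8) & 0x1 = 0
slot [4+:4] = (word>>4) & 0xf = 8
opcode [3+:1] = (word>>3) & 0x1 = 1
chan [0+:3] = (word>>0) & 0x7 = 0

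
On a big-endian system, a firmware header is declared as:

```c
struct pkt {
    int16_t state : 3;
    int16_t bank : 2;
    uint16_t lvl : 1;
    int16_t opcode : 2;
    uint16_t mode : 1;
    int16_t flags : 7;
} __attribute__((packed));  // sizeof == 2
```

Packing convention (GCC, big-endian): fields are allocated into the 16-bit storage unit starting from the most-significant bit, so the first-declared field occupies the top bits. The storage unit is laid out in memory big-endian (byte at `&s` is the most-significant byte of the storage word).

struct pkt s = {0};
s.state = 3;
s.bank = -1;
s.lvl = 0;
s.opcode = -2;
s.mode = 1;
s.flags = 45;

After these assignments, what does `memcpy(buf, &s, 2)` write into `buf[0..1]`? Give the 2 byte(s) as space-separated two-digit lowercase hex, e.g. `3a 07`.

7a ad

state:3 = 3 → 0x3 << 13 → word 0x6000
bank:2 = -1 → 0x3 << 11 → word 0x7800
lvl:1 = 0 → 0x0 << 10 → word 0x7800
opcode:2 = -2 → 0x2 << 8 → word 0x7a00
mode:1 = 1 → 0x1 << 7 → word 0x7a80
flags:7 = 45 → 0x2d << 0 → word 0x7aad
word = 0x7aad → big-endian bytes:
  [0]=0x7a  [1]=0xad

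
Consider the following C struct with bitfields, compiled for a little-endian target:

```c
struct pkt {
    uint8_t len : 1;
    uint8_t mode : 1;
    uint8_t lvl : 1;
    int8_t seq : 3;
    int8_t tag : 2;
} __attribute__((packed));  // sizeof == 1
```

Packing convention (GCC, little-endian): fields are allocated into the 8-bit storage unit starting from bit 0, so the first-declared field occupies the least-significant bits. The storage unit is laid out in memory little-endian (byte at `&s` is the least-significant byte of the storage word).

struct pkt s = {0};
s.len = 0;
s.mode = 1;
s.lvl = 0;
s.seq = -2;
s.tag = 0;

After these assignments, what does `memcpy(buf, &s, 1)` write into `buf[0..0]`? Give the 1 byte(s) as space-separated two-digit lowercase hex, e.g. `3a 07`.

32

len (1b) val=0 bits=0x0 at bit 0: 0x00
mode (1b) val=1 bits=0x1 at bit 1: 0x02
lvl (1b) val=0 bits=0x0 at bit 2: 0x02
seq (3b) val=-2 bits=0x6 at bit 3: 0x32
tag (2b) val=0 bits=0x0 at bit 6: 0x32
word = 0x32 → little-endian bytes:
  [0]=0x32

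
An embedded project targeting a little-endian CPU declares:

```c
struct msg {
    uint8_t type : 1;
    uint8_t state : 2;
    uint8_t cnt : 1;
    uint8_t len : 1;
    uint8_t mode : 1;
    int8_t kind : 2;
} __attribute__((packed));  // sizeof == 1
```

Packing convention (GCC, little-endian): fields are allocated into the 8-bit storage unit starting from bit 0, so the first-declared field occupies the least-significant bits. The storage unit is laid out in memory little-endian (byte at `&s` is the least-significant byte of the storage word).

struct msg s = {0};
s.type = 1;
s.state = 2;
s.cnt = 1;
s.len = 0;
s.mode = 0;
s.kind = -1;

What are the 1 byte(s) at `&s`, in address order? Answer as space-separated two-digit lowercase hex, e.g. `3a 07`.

type (1b) val=1 bits=0x1 at bit 0: 0x01
state (2b) val=2 bits=0x2 at bit 1: 0x05
cnt (1b) val=1 bits=0x1 at bit 3: 0x0d
len (1b) val=0 bits=0x0 at bit 4: 0x0d
mode (1b) val=0 bits=0x0 at bit 5: 0x0d
kind (2b) val=-1 bits=0x3 at bit 6: 0xcd
word = 0xcd → little-endian bytes:
  [0]=0xcd

cd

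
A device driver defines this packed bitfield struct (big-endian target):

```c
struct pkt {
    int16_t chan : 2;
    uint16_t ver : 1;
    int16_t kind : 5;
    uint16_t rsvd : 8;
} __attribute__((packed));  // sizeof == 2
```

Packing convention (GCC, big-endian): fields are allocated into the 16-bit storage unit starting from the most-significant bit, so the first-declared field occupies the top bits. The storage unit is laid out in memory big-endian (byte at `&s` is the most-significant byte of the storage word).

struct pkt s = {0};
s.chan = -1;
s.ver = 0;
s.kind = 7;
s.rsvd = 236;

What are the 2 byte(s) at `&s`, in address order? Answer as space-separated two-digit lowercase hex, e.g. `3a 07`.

chan (2b) val=-1 bits=0x3 at bit 14: 0xc000
ver (1b) val=0 bits=0x0 at bit 13: 0xc000
kind (5b) val=7 bits=0x7 at bit 8: 0xc700
rsvd (8b) val=236 bits=0xec at bit 0: 0xc7ec
word = 0xc7ec → big-endian bytes:
  [0]=0xc7  [1]=0xec

c7 ec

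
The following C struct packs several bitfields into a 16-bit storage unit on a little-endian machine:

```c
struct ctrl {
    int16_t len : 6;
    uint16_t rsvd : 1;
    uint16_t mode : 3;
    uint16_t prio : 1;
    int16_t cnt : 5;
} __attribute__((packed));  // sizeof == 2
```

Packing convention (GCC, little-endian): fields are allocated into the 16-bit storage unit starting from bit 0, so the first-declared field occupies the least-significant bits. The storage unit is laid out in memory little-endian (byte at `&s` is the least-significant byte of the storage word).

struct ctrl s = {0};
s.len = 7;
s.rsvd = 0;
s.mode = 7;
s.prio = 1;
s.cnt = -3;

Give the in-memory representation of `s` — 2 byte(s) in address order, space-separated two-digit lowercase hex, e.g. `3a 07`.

87 ef

[0+:6] len=7 & 0x3f = 0x7; word=0x0007
[6+:1] rsvd=0 & 0x1 = 0x0; word=0x0007
[7+:3] mode=7 & 0x7 = 0x7; word=0x0387
[10+:1] prio=1 & 0x1 = 0x1; word=0x0787
[11+:5] cnt=-3 & 0x1f = 0x1d; word=0xef87
word = 0xef87 → little-endian bytes:
  [0]=0x87  [1]=0xef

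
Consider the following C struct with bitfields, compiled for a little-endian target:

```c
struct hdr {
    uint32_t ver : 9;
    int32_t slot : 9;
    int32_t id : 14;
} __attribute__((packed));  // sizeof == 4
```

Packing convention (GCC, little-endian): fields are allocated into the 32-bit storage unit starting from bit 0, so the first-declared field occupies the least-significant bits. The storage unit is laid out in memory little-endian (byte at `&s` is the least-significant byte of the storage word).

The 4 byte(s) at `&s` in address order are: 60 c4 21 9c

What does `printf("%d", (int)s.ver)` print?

[0]=0x60 [1]=0xc4 [2]=0x21 [3]=0x9c (little-endian) → word 0x9c21c460
ver:9 @ bit 0 → (0x9c21c460>>0)&0x1ff = 0x60  ←
slot:9 @ bit 9 → (0x9c21c460>>9)&0x1ff = 0xe2
id:14 @ bit 18 → (0x9c21c460>>18)&0x3fff = 0x2708

96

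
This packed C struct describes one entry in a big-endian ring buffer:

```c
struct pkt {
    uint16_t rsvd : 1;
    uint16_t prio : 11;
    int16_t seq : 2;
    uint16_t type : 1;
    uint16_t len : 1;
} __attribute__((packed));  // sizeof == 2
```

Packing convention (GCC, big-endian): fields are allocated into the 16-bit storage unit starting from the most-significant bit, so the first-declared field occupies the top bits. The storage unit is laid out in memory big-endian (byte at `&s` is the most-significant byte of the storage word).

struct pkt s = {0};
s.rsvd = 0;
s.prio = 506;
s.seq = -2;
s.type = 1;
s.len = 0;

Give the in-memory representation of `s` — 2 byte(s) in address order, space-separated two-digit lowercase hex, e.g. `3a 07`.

1f aa

rsvd (1b) val=0 bits=0x0 at bit 15: 0x0000
prio (11b) val=506 bits=0x1fa at bit 4: 0x1fa0
seq (2b) val=-2 bits=0x2 at bit 2: 0x1fa8
type (1b) val=1 bits=0x1 at bit 1: 0x1faa
len (1b) val=0 bits=0x0 at bit 0: 0x1faa
word = 0x1faa → big-endian bytes:
  [0]=0x1f  [1]=0xaa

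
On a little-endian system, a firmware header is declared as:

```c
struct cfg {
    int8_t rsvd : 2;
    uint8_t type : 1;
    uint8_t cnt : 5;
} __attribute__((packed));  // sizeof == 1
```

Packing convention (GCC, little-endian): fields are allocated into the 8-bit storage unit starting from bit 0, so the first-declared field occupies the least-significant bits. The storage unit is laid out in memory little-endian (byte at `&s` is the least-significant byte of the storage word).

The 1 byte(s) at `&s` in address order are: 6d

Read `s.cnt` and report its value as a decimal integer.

[0]=0x6d (little-endian) → word 0x6d
rsvd:2 @ bit 0 → (0x6d>>0)&0x3 = 0x1
type:1 @ bit 2 → (0x6d>>2)&0x1 = 0x1
cnt:5 @ bit 3 → (0x6d>>3)&0x1f = 0xd  ←

13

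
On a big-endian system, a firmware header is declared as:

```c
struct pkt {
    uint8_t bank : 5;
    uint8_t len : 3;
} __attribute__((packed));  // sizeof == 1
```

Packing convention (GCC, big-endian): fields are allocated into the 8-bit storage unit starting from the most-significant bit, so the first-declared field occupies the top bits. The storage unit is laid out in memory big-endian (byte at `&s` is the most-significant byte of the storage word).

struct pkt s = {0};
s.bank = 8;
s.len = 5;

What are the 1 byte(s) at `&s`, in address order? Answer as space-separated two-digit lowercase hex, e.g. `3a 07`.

45

[3+:5] bank=8 & 0x1f = 0x8; word=0x40
[0+:3] len=5 & 0x7 = 0x5; word=0x45
word = 0x45 → big-endian bytes:
  [0]=0x45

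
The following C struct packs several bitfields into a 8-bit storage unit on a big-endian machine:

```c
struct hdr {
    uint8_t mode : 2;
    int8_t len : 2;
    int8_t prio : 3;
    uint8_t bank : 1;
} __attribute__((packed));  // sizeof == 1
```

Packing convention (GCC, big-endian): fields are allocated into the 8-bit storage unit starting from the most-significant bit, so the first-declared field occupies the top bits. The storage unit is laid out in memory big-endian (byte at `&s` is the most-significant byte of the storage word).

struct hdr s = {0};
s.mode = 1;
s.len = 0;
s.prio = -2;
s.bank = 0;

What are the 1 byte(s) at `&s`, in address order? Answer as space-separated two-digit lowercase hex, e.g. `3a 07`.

4c

[6+:2] mode=1 & 0x3 = 0x1; word=0x40
[4+:2] len=0 & 0x3 = 0x0; word=0x40
[1+:3] prio=-2 & 0x7 = 0x6; word=0x4c
[0+:1] bank=0 & 0x1 = 0x0; word=0x4c
word = 0x4c → big-endian bytes:
  [0]=0x4c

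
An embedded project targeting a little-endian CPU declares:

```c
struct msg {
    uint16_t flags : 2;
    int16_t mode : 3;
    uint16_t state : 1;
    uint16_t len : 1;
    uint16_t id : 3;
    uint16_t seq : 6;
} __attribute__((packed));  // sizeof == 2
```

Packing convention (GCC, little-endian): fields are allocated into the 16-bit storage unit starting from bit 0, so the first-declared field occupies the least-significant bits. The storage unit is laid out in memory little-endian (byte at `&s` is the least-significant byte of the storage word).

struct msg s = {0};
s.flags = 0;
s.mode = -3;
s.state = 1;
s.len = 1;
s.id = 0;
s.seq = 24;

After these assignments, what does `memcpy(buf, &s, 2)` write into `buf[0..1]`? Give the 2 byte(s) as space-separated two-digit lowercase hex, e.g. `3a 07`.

flags (2b) val=0 bits=0x0 at bit 0: 0x0000
mode (3b) val=-3 bits=0x5 at bit 2: 0x0014
state (1b) val=1 bits=0x1 at bit 5: 0x0034
len (1b) val=1 bits=0x1 at bit 6: 0x0074
id (3b) val=0 bits=0x0 at bit 7: 0x0074
seq (6b) val=24 bits=0x18 at bit 10: 0x6074
word = 0x6074 → little-endian bytes:
  [0]=0x74  [1]=0x60

74 60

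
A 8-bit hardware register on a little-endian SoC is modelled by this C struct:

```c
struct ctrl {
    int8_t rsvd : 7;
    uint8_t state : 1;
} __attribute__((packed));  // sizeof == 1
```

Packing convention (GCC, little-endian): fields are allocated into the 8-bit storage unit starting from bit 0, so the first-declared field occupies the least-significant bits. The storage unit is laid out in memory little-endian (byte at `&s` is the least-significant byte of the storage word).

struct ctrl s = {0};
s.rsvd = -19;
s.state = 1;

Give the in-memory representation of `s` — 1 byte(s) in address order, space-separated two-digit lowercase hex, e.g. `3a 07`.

[0+:7] rsvd=-19 & 0x7f = 0x6d; word=0x6d
[7+:1] state=1 & 0x1 = 0x1; word=0xed
word = 0xed → little-endian bytes:
  [0]=0xed

ed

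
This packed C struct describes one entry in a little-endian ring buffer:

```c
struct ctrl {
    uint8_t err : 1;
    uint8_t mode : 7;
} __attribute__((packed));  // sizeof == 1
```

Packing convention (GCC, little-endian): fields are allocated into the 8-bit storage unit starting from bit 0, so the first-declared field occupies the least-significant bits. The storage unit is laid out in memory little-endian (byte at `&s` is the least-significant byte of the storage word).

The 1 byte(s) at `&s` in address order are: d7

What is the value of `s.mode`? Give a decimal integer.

107

[0]=0xd7 (little-endian) → word 0xd7
err [0+:1] = (word>>0) & 0x1 = 1
mode [1+:7] = (word>>1) & 0x7f = 107  ←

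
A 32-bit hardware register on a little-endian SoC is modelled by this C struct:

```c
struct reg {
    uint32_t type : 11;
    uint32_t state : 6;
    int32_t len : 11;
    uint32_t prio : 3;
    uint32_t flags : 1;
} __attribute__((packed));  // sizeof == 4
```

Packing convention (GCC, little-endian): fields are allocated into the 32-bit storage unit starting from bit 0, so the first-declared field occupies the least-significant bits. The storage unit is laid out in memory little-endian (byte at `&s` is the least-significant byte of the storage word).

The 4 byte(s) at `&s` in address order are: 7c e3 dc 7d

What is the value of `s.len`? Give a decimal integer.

[0]=0x7c [1]=0xe3 [2]=0xdc [3]=0x7d (little-endian) → word 0x7ddce37c
type:11 @ bit 0 → (0x7ddce37c>>0)&0x7ff = 0x37c
state:6 @ bit 11 → (0x7ddce37c>>11)&0x3f = 0x1c
len:11 @ bit 17 → (0x7ddce37c>>17)&0x7ff = 0x6ee  ←
prio:3 @ bit 28 → (0x7ddce37c>>28)&0x7 = 0x7
flags:1 @ bit 31 → (0x7ddce37c>>31)&0x1 = 0x0
len signed 11b, MSB=1: 1774 - 2048 = -274

-274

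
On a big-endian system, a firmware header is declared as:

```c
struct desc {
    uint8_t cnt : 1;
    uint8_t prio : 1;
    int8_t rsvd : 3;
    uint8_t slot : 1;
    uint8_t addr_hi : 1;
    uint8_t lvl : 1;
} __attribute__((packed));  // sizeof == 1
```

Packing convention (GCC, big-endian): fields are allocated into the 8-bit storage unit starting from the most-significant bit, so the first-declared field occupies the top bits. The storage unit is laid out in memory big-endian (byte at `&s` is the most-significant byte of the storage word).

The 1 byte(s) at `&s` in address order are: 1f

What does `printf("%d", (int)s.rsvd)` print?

[0]=0x1f (big-endian) → word 0x1f
cnt [7+:1] = (word>>7) & 0x1 = 0
prio [6+:1] = (word>>6) & 0x1 = 0
rsvd [3+:3] = (word>>3) & 0x7 = 3  ←
slot [2+:1] = (word>>2) & 0x1 = 1
addr_hi [1+:1] = (word>>1) & 0x1 = 1
lvl [0+:1] = (word>>0) & 0x1 = 1
rsvd signed 3b, MSB=0: value = 3

3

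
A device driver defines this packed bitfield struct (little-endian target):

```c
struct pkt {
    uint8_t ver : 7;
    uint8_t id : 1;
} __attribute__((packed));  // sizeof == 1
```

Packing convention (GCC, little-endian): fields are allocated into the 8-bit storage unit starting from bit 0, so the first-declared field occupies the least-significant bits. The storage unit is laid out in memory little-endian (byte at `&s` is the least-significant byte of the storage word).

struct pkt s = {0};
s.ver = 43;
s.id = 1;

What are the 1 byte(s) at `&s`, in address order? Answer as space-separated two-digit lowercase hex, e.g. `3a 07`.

ver (7b) val=43 bits=0x2b at bit 0: 0x2b
id (1b) val=1 bits=0x1 at bit 7: 0xab
word = 0xab → little-endian bytes:
  [0]=0xab

ab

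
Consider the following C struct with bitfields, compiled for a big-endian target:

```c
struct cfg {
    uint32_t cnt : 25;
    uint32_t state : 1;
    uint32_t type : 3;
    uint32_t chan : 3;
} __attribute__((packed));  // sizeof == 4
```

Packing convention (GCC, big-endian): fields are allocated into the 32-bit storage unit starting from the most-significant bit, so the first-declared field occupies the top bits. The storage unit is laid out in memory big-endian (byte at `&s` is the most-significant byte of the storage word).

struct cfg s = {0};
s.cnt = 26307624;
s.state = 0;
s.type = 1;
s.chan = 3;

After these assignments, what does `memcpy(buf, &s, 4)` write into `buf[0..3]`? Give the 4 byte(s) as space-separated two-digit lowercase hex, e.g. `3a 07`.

cnt:25 = 26307624 → 0x1916c28 << 7 → word 0xc8b61400
state:1 = 0 → 0x0 << 6 → word 0xc8b61400
type:3 = 1 → 0x1 << 3 → word 0xc8b61408
chan:3 = 3 → 0x3 << 0 → word 0xc8b6140b
word = 0xc8b6140b → big-endian bytes:
  [0]=0xc8  [1]=0xb6  [2]=0x14  [3]=0x0b

c8 b6 14 0b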